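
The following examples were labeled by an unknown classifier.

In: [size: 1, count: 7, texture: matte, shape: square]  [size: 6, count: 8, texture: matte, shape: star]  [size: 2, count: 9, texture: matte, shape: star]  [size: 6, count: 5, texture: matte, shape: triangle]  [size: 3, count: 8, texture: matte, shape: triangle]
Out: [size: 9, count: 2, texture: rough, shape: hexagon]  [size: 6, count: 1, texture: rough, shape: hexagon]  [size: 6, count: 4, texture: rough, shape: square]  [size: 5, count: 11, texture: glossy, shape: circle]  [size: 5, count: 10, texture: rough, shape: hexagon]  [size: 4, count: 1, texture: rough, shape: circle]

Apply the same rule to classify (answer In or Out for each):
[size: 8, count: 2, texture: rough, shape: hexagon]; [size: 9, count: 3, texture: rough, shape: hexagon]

Out, Out

The classifier is using: texture is matte.
[size: 8, count: 2, texture: rough, shape: hexagon]: texture is rough — doesn't qualify, so Out. [size: 9, count: 3, texture: rough, shape: hexagon]: texture is rough — doesn't qualify, so Out.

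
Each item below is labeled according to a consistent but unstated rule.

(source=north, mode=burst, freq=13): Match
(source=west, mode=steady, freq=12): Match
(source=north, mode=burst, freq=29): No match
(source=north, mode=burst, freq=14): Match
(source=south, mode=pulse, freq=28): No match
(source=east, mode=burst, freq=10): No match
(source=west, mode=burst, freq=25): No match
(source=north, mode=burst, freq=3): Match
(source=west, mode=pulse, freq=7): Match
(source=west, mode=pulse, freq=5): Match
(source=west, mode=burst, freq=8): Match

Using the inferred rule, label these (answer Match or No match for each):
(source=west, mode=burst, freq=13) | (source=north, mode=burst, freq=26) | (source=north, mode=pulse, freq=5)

Match, No match, Match

One predicate separates the groups cleanly: freq ≠ 10 AND freq ≤ 14.
(source=west, mode=burst, freq=13): Match (freq = 13).
(source=north, mode=burst, freq=26): No match (freq = 26).
(source=north, mode=pulse, freq=5): Match (freq = 5).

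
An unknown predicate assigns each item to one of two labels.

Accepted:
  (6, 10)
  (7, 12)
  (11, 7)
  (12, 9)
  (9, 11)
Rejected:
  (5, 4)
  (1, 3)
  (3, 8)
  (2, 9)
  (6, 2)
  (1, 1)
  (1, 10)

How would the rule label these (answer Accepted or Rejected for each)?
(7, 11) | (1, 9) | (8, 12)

Accepted, Rejected, Accepted

A rule that fits every label: sum ≥ 16 — true of each 'Accepted' example, false of each 'Rejected' one.
Accepted: (7, 11), since 7+11 = 18.
Rejected: (1, 9), since 1+9 = 10.
Accepted: (8, 12), since 8+12 = 20.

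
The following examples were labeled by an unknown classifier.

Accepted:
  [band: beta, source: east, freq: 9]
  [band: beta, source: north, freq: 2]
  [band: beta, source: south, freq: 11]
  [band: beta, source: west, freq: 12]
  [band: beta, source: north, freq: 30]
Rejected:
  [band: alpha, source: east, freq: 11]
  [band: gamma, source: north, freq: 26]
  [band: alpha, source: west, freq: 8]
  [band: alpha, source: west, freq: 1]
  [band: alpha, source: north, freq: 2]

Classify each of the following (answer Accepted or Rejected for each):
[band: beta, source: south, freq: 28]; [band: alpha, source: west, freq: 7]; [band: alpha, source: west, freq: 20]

All 'Accepted' examples share one property — band is beta — and every 'Rejected' example lacks it.

Accepted, Rejected, Rejected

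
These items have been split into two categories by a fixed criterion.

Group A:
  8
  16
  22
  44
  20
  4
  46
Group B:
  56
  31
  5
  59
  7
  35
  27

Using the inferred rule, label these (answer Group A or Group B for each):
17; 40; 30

The common property of the 'Group A' items is: even AND at most 46. No 'Group B' item has it.
17: 17 is odd, 17 ≤ 46 — fails the rule, so Group B.
40: 40 is even, 40 ≤ 46 — satisfies this, so Group A.
30: 30 is even, 30 ≤ 46 — satisfies this, so Group A.

Group B, Group A, Group A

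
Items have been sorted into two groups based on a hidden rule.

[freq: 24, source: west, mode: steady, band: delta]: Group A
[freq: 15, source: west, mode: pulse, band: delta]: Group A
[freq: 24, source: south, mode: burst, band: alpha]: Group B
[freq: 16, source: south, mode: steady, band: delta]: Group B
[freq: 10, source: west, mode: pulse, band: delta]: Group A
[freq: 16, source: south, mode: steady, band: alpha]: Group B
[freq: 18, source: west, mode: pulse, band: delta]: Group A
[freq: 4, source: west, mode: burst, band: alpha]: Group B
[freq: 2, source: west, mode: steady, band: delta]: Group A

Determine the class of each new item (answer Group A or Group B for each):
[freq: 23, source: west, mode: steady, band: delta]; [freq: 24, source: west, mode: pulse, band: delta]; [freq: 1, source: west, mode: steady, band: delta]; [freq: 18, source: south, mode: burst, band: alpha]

The simplest hypothesis consistent with all the labels is: source is west AND band is delta.
[freq: 23, source: west, mode: steady, band: delta] — source is west, band is delta, hence Group A. [freq: 24, source: west, mode: pulse, band: delta] — source is west, band is delta, hence Group A. [freq: 1, source: west, mode: steady, band: delta] — source is west, band is delta, hence Group A. [freq: 18, source: south, mode: burst, band: alpha] — source is south, band is alpha, hence Group B.

Group A, Group A, Group A, Group B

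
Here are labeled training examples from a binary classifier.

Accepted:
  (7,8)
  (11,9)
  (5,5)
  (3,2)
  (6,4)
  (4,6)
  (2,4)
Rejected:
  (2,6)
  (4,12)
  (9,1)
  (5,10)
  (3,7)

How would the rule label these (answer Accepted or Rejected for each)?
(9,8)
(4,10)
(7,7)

Accepted, Rejected, Accepted

The rule appears to be: |first − second| ≤ 2.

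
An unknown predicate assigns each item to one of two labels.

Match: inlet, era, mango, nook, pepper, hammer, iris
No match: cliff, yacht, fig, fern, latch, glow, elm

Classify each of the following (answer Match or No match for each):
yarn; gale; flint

No match, Match, No match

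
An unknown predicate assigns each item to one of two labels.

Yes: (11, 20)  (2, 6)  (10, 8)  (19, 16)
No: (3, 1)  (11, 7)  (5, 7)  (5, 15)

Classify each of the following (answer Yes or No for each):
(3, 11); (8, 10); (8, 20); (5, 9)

No, Yes, Yes, No

The common property of the 'Yes' items is: second is even. No 'No' item has it.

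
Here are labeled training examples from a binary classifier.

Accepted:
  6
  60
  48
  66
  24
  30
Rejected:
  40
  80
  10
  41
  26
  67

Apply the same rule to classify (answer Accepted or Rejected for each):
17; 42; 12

Rejected, Accepted, Accepted

Rule: multiple of 3. This holds for each 'Accepted' example and fails for each 'Rejected' one.
17: Rejected (17 = 3·5 + 2).
42: Accepted (42 = 3·14).
12: Accepted (12 = 3·4).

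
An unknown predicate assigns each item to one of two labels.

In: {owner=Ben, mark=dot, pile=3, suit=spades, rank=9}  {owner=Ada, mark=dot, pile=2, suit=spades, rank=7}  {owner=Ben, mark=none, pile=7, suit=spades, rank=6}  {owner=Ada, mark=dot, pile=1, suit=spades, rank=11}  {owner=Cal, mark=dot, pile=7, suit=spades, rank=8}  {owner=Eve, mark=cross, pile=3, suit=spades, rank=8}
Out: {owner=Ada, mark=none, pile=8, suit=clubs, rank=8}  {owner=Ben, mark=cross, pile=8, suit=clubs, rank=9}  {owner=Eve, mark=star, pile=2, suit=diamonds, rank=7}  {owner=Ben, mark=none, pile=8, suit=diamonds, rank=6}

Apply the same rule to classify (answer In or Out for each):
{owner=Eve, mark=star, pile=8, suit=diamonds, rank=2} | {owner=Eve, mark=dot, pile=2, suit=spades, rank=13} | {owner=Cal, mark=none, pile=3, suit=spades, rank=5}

The pattern is that an item is 'In' exactly when: suit is spades.

Out, In, In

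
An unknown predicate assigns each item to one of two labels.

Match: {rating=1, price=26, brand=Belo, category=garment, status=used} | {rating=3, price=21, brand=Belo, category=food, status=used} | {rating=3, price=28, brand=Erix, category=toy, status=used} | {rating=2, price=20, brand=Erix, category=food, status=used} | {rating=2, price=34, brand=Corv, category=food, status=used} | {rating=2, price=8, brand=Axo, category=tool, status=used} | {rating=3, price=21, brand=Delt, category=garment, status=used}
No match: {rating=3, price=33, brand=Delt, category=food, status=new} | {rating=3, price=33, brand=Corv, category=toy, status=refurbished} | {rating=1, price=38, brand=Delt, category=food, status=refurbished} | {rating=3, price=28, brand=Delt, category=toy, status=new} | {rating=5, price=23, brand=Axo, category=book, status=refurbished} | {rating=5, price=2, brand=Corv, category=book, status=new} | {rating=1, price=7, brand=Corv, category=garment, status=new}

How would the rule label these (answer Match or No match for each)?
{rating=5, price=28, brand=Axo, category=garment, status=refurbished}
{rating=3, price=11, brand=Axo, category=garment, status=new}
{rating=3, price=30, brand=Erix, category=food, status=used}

Checking candidate rules against both groups, what survives is: status is used.
{rating=5, price=28, brand=Axo, category=garment, status=refurbished} → status is refurbished → No match.
{rating=3, price=11, brand=Axo, category=garment, status=new} → status is new → No match.
{rating=3, price=30, brand=Erix, category=food, status=used} → status is used → Match.

No match, No match, Match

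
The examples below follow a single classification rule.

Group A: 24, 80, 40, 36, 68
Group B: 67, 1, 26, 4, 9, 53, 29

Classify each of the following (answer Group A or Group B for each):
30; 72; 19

All 'Group A' examples share one property — multiple of 4 AND at least 9 — and every 'Group B' example lacks it.

Group B, Group A, Group B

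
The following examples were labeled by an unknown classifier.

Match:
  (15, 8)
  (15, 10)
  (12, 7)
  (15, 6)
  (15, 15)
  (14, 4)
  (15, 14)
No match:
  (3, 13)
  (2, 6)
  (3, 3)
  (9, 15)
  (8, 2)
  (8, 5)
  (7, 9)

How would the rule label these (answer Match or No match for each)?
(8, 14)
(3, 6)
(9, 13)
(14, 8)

The simplest hypothesis consistent with all the labels is: first ≥ 10.

No match, No match, No match, Match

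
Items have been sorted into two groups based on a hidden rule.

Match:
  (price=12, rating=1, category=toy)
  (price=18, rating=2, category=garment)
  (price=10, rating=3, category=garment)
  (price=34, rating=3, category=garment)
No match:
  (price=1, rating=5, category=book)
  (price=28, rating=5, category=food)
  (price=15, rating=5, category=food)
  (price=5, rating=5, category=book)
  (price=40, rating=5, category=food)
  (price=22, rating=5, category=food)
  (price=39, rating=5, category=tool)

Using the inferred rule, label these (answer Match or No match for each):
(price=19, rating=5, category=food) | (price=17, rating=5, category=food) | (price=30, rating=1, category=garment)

No match, No match, Match

A rule that fits every label: rating ≤ 3 — true of each 'Match' example, false of each 'No match' one.
(price=19, rating=5, category=food) → rating = 5 → No match.
(price=17, rating=5, category=food) → rating = 5 → No match.
(price=30, rating=1, category=garment) → rating = 1 → Match.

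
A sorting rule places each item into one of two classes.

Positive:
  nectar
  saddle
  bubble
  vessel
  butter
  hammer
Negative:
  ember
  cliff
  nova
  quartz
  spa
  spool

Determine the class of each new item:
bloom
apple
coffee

The rule appears to be: even length AND contains 'e'.
Negative: bloom, since length 5, no 'e'.
Negative: apple, since length 5, has 'e'.
Positive: coffee, since length 6, has 'e'.

Negative, Negative, Positive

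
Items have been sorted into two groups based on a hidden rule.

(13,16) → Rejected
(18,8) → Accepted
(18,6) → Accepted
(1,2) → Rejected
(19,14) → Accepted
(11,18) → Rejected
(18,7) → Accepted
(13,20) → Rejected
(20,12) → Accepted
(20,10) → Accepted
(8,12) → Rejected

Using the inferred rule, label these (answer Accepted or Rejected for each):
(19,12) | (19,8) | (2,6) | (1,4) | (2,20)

Accepted, Accepted, Rejected, Rejected, Rejected

The simplest hypothesis consistent with all the labels is: first > second.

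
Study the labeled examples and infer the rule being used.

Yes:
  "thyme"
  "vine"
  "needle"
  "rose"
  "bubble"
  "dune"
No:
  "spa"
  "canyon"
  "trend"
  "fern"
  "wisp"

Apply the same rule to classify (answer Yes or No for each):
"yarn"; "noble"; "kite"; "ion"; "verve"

No, Yes, Yes, No, Yes

Every 'Yes' example satisfies: ends with 'e'. None of the 'No' examples do.
No: "yarn", since ends with 'n'. Yes: "noble", since ends with 'e'. Yes: "kite", since ends with 'e'. No: "ion", since ends with 'n'. Yes: "verve", since ends with 'e'.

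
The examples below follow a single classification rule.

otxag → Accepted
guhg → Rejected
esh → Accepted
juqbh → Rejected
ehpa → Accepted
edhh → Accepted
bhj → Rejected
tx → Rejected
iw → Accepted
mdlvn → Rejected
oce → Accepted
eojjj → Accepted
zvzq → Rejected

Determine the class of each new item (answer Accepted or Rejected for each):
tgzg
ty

Rejected, Rejected

The common property of the 'Accepted' items is: starts with a vowel. No 'Rejected' item has it.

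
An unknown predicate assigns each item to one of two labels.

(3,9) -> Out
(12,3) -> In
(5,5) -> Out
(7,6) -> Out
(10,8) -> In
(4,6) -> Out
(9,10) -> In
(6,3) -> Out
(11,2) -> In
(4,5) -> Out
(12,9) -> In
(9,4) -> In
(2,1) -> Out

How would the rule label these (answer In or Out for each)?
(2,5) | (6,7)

One predicate separates the groups cleanly: first ≥ 8.

Out, Out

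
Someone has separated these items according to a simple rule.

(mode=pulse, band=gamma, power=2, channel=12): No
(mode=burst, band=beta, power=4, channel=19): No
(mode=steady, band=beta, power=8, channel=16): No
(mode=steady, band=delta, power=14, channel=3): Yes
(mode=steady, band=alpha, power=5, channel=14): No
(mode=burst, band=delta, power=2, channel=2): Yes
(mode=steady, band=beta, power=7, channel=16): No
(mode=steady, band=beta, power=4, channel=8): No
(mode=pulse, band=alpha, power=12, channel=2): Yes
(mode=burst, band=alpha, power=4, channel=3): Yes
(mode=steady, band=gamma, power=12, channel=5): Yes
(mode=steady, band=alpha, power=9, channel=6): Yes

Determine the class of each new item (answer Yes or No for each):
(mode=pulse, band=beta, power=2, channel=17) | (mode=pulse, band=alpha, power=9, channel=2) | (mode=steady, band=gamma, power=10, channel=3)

The pattern is that an item is 'Yes' exactly when: channel ≤ 6.
(mode=pulse, band=beta, power=2, channel=17) — channel = 17, hence No. (mode=pulse, band=alpha, power=9, channel=2) — channel = 2, hence Yes. (mode=steady, band=gamma, power=10, channel=3) — channel = 3, hence Yes.

No, Yes, Yes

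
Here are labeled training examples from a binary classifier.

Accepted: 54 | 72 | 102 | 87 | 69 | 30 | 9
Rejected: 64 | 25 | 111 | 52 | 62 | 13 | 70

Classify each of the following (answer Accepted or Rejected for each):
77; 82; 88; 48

The simplest hypothesis consistent with all the labels is: multiple of 3 AND at most 102.
Rejected: 77, since 77 = 3·25 + 2, 77 ≤ 102.
Rejected: 82, since 82 = 3·27 + 1, 82 ≤ 102.
Rejected: 88, since 88 = 3·29 + 1, 88 ≤ 102.
Accepted: 48, since 48 = 3·16, 48 ≤ 102.

Rejected, Rejected, Rejected, Accepted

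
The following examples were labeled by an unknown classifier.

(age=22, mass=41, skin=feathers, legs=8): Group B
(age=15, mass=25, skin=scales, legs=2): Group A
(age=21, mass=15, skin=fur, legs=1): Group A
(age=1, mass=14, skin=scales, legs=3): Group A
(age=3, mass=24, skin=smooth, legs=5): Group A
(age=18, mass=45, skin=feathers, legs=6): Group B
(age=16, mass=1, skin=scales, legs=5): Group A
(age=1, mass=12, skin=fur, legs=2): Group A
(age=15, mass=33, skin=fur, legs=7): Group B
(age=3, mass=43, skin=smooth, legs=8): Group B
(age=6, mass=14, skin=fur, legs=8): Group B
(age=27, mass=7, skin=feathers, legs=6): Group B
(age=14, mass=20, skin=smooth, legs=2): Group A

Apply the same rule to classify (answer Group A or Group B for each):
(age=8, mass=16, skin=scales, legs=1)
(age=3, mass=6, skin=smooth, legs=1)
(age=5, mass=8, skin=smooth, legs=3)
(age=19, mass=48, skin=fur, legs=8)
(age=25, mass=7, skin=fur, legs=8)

The pattern is that an item is 'Group A' exactly when: legs ≤ 5.
(age=8, mass=16, skin=scales, legs=1) — legs = 1, hence Group A.
(age=3, mass=6, skin=smooth, legs=1) — legs = 1, hence Group A.
(age=5, mass=8, skin=smooth, legs=3) — legs = 3, hence Group A.
(age=19, mass=48, skin=fur, legs=8) — legs = 8, hence Group B.
(age=25, mass=7, skin=fur, legs=8) — legs = 8, hence Group B.

Group A, Group A, Group A, Group B, Group B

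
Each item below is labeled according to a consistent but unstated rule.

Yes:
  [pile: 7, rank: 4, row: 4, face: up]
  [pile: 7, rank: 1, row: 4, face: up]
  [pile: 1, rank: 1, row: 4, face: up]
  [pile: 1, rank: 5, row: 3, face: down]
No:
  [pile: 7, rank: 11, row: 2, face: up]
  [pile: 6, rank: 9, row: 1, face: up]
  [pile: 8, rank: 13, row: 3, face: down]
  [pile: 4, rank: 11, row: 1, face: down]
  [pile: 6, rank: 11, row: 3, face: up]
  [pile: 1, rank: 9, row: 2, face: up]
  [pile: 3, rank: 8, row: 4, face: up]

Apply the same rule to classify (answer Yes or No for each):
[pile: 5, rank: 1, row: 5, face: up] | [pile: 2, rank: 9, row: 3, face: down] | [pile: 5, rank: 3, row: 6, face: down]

Yes, No, Yes

All 'Yes' examples share one property — rank ≤ 5 — and every 'No' example lacks it.
[pile: 5, rank: 1, row: 5, face: up] → rank = 1 → Yes. [pile: 2, rank: 9, row: 3, face: down] → rank = 9 → No. [pile: 5, rank: 3, row: 6, face: down] → rank = 3 → Yes.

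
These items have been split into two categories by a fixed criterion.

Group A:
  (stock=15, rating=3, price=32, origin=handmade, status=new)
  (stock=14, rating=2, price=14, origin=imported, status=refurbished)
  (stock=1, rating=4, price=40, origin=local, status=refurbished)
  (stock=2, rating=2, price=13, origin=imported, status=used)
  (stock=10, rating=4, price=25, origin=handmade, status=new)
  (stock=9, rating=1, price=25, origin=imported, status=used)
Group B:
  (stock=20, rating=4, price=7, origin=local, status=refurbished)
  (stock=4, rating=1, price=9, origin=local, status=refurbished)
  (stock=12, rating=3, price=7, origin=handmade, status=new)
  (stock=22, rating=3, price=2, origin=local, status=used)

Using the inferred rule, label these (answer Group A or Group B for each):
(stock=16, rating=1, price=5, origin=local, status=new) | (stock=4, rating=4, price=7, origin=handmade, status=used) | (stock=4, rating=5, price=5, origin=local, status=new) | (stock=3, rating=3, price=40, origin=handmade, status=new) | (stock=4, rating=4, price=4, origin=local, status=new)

Group B, Group B, Group B, Group A, Group B

Rule: price ≥ 13. This holds for each 'Group A' example and fails for each 'Group B' one.
(stock=16, rating=1, price=5, origin=local, status=new): price = 5, fails the rule → Group B.
(stock=4, rating=4, price=7, origin=handmade, status=used): price = 7, fails the rule → Group B.
(stock=4, rating=5, price=5, origin=local, status=new): price = 5, fails the rule → Group B.
(stock=3, rating=3, price=40, origin=handmade, status=new): price = 40, fits → Group A.
(stock=4, rating=4, price=4, origin=local, status=new): price = 4, fails the rule → Group B.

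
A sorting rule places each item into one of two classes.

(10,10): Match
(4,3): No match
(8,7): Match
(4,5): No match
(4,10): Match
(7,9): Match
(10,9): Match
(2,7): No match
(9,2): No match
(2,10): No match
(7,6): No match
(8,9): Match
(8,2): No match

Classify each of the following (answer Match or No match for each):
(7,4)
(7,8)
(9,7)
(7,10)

'Match' ⟺ sum ≥ 14.
(7,4) — 7+4 = 11, hence No match.
(7,8) — 7+8 = 15, hence Match.
(9,7) — 9+7 = 16, hence Match.
(7,10) — 7+10 = 17, hence Match.

No match, Match, Match, Match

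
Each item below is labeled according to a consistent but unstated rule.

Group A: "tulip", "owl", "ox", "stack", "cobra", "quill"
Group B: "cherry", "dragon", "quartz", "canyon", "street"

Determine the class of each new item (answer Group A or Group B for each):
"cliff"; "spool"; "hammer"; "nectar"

Group A, Group A, Group B, Group B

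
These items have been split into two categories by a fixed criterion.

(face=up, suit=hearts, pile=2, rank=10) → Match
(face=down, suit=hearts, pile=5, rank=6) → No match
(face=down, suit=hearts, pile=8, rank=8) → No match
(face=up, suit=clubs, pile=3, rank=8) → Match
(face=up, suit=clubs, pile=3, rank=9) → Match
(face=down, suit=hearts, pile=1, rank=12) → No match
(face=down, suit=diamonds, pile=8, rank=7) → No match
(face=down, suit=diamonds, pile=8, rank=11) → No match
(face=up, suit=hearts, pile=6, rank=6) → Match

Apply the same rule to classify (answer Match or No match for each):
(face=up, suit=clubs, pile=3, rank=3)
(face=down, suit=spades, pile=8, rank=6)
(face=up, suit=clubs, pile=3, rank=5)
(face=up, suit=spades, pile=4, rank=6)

Match, No match, Match, Match

The classifier is using: face is up.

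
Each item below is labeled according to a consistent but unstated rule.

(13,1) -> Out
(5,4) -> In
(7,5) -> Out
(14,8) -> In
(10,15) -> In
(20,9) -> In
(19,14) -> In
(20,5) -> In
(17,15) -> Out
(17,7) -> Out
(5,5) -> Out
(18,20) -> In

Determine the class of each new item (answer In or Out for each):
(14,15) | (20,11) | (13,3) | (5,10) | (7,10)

A rule that fits every label: product is even — true of each 'In' example, false of each 'Out' one.
(14,15): In (14·15 = 210).
(20,11): In (20·11 = 220).
(13,3): Out (13·3 = 39).
(5,10): In (5·10 = 50).
(7,10): In (7·10 = 70).

In, In, Out, In, In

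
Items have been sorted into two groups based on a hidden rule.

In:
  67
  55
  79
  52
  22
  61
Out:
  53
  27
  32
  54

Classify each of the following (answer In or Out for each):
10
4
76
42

The classifier is using: ≡ 1 (mod 3).

In, In, In, Out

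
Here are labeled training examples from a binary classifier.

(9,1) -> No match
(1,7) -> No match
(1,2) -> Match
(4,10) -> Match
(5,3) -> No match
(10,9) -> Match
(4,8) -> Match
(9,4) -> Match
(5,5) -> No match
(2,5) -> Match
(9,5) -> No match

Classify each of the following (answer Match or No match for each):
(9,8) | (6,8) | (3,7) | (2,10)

The rule appears to be: product is even.

Match, Match, No match, Match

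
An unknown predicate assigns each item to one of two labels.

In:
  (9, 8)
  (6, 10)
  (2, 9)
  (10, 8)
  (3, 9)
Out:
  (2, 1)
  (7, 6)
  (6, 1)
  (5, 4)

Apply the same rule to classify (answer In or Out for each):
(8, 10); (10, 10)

'In' ⟺ second ≥ 7.
(8, 10): second 10 — checks out, so In. (10, 10): second 10 — checks out, so In.

In, In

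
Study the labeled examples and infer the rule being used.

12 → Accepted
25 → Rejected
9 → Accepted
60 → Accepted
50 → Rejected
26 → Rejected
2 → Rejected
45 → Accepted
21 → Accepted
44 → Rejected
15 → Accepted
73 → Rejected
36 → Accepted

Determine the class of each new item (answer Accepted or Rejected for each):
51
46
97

Accepted, Rejected, Rejected

Checking candidate rules against both groups, what survives is: multiple of 3.
51 → 51 = 3·17 → Accepted.
46 → 46 = 3·15 + 1 → Rejected.
97 → 97 = 3·32 + 1 → Rejected.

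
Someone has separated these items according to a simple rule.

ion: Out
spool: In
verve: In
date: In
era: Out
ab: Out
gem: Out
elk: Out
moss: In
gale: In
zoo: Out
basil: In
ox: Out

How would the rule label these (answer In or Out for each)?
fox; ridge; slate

The pattern is that an item is 'In' exactly when: length ≥ 4.
fox: length 3, fails the rule → Out.
ridge: length 5, checks out → In.
slate: length 5, checks out → In.

Out, In, In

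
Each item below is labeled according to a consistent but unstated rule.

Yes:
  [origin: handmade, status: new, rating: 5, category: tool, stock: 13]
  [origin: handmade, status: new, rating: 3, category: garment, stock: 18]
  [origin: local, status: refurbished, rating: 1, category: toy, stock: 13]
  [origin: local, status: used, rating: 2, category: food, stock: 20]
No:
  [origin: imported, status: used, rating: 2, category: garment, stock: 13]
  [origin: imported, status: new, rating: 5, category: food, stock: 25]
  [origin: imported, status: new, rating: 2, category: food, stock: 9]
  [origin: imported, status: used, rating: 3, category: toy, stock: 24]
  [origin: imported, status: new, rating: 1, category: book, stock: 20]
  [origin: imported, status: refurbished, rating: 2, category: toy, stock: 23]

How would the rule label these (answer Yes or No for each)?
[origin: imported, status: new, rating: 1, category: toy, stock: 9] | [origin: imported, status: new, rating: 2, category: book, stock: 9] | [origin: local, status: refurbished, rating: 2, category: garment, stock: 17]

No, No, Yes

Every 'Yes' example satisfies: origin is not imported. None of the 'No' examples do.
[origin: imported, status: new, rating: 1, category: toy, stock: 9]: origin is imported — fails the rule, so No.
[origin: imported, status: new, rating: 2, category: book, stock: 9]: origin is imported — fails the rule, so No.
[origin: local, status: refurbished, rating: 2, category: garment, stock: 17]: origin is local — matches, so Yes.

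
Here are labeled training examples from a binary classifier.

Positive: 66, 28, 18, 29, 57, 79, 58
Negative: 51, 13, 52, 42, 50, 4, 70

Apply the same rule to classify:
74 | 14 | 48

'Positive' ⟺ digit sum ≥ 8.
74: Positive (digit sum 7+4 = 11).
14: Negative (digit sum 1+4 = 5).
48: Positive (digit sum 4+8 = 12).

Positive, Negative, Positive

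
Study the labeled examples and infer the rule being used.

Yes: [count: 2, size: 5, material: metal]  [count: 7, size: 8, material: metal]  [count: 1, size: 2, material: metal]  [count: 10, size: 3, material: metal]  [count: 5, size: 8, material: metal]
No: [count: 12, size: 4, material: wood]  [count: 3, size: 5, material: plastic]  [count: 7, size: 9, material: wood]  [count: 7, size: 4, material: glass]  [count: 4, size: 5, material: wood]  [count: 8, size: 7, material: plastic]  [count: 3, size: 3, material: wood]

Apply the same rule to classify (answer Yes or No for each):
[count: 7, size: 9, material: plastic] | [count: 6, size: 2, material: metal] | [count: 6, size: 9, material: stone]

No, Yes, No

The distinguishing property — material is metal — holds for all the 'Yes' cases and none of the 'No' cases.
[count: 7, size: 9, material: plastic]: No (material is plastic). [count: 6, size: 2, material: metal]: Yes (material is metal). [count: 6, size: 9, material: stone]: No (material is stone).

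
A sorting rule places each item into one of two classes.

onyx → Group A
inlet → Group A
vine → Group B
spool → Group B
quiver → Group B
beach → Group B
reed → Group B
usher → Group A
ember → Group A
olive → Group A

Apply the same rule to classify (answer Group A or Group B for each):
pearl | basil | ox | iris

Group B, Group B, Group A, Group A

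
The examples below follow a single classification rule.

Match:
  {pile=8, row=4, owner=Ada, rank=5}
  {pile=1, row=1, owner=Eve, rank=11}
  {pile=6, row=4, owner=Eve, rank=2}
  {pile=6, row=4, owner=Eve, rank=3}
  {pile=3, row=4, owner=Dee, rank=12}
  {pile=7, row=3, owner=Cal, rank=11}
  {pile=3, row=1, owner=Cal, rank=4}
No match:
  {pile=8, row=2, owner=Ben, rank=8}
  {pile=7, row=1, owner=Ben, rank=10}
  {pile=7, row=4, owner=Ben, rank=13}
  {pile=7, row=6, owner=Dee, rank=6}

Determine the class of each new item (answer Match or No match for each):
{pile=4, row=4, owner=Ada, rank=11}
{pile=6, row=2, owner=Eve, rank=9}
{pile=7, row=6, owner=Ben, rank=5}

Match, Match, No match

Rule: owner is not Ben AND row ≤ 4. This holds for each 'Match' example and fails for each 'No match' one.
{pile=4, row=4, owner=Ada, rank=11} — owner is Ada, row = 4, hence Match. {pile=6, row=2, owner=Eve, rank=9} — owner is Eve, row = 2, hence Match. {pile=7, row=6, owner=Ben, rank=5} — owner is Ben, row = 6, hence No match.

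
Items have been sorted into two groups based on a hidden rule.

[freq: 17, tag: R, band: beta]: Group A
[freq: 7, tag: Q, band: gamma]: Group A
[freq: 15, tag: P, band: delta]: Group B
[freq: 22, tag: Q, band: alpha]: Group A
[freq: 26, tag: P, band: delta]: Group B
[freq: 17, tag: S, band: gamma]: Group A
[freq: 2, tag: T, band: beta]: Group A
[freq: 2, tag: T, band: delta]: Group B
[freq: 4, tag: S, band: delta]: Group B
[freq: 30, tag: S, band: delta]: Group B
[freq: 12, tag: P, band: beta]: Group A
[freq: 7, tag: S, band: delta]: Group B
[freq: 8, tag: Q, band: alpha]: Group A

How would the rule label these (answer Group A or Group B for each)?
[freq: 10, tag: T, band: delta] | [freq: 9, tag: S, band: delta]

Group B, Group B

The classifier is using: band is not delta.
[freq: 10, tag: T, band: delta] → band is delta → Group B.
[freq: 9, tag: S, band: delta] → band is delta → Group B.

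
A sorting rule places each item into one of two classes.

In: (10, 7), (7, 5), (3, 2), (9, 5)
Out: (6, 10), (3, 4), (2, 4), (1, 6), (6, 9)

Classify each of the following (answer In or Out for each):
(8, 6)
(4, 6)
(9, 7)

In, Out, In

Every 'In' example satisfies: first > second. None of the 'Out' examples do.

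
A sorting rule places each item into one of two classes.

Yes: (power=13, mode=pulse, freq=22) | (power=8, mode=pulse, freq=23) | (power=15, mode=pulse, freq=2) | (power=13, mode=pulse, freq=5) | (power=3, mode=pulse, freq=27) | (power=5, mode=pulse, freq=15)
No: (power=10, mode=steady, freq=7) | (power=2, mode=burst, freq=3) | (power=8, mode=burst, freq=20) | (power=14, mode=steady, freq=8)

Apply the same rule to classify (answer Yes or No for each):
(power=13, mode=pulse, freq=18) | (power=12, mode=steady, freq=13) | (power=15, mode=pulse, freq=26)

'Yes' ⟺ mode is pulse.

Yes, No, Yes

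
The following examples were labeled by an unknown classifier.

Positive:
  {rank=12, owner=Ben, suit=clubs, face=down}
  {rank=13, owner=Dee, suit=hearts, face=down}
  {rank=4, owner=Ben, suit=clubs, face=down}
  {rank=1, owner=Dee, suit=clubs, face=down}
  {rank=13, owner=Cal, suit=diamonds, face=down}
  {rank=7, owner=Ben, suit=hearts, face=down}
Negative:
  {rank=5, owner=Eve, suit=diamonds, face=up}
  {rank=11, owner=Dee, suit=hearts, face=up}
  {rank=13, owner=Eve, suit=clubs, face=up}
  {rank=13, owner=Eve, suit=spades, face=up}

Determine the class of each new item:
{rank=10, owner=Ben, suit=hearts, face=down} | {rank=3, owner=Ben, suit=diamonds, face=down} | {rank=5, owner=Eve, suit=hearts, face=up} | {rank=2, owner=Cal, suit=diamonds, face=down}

The rule appears to be: face is down.
{rank=10, owner=Ben, suit=hearts, face=down} → face is down → Positive.
{rank=3, owner=Ben, suit=diamonds, face=down} → face is down → Positive.
{rank=5, owner=Eve, suit=hearts, face=up} → face is up → Negative.
{rank=2, owner=Cal, suit=diamonds, face=down} → face is down → Positive.

Positive, Positive, Negative, Positive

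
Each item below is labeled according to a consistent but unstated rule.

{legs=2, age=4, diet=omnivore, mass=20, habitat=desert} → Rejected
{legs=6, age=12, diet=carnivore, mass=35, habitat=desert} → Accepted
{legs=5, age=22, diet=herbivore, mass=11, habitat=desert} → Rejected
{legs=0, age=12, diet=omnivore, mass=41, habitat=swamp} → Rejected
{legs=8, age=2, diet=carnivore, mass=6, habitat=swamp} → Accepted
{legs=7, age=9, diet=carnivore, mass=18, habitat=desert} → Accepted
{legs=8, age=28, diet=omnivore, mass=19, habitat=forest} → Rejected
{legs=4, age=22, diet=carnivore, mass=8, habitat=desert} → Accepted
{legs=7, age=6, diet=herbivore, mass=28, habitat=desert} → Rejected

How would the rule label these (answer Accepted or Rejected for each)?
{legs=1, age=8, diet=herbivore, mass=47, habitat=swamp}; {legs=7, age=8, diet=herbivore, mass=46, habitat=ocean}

Rejected, Rejected

The distinguishing property — diet is carnivore — holds for all the 'Accepted' cases and none of the 'Rejected' cases.
{legs=1, age=8, diet=herbivore, mass=47, habitat=swamp}: Rejected (diet is herbivore). {legs=7, age=8, diet=herbivore, mass=46, habitat=ocean}: Rejected (diet is herbivore).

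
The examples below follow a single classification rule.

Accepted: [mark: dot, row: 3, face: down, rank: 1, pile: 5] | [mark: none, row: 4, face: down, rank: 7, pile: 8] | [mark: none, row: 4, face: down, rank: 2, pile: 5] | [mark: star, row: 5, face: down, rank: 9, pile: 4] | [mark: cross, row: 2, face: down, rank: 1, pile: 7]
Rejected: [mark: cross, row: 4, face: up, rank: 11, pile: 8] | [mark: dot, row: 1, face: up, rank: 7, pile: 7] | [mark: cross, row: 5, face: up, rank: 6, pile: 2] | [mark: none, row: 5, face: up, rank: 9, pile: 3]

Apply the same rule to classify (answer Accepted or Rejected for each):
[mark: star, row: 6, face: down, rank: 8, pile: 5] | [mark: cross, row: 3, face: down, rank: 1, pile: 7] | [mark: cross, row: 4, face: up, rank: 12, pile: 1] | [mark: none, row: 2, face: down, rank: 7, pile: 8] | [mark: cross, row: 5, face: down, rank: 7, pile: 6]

Accepted, Accepted, Rejected, Accepted, Accepted

A rule that fits every label: face is down — true of each 'Accepted' example, false of each 'Rejected' one.
[mark: star, row: 6, face: down, rank: 8, pile: 5] — face is down, hence Accepted.
[mark: cross, row: 3, face: down, rank: 1, pile: 7] — face is down, hence Accepted.
[mark: cross, row: 4, face: up, rank: 12, pile: 1] — face is up, hence Rejected.
[mark: none, row: 2, face: down, rank: 7, pile: 8] — face is down, hence Accepted.
[mark: cross, row: 5, face: down, rank: 7, pile: 6] — face is down, hence Accepted.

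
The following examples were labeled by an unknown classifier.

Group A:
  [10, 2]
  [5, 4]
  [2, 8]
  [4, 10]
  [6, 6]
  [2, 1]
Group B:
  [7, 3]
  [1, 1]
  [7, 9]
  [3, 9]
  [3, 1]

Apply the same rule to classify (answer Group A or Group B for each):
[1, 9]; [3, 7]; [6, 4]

Group B, Group B, Group A

A rule that fits every label: product is even — true of each 'Group A' example, false of each 'Group B' one.
[1, 9]: 1·9 = 9 — lacks this property, so Group B. [3, 7]: 3·7 = 21 — lacks this property, so Group B. [6, 4]: 6·4 = 24 — checks out, so Group A.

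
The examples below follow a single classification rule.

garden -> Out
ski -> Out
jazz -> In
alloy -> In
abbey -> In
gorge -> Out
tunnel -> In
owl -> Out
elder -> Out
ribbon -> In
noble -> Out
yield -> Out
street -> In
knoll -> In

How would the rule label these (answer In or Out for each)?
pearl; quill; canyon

Out, In, Out

Looking at the examples, the only property every 'In' case has and every 'Out' case lacks is: has a double letter.
Out: pearl, since no doubled letter.
In: quill, since 'll' doubled.
Out: canyon, since no doubled letter.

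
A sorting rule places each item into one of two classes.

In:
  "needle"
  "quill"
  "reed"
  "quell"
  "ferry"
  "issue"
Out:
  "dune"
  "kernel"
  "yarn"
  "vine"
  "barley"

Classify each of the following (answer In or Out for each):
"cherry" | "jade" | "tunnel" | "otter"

In, Out, In, In

Looking at the examples, the only property every 'In' case has and every 'Out' case lacks is: has a double letter.
In: "cherry", since 'rr' doubled. Out: "jade", since no doubled letter. In: "tunnel", since 'nn' doubled. In: "otter", since 'tt' doubled.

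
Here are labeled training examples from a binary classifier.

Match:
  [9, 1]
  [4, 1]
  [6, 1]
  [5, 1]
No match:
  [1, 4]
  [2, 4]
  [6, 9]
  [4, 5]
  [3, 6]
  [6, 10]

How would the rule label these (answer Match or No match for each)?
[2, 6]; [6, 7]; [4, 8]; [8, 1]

No match, No match, No match, Match

The distinguishing property — first > second — holds for all the 'Match' cases and none of the 'No match' cases.
[2, 6] → 2 < 6 → No match. [6, 7] → 6 < 7 → No match. [4, 8] → 4 < 8 → No match. [8, 1] → 8 > 1 → Match.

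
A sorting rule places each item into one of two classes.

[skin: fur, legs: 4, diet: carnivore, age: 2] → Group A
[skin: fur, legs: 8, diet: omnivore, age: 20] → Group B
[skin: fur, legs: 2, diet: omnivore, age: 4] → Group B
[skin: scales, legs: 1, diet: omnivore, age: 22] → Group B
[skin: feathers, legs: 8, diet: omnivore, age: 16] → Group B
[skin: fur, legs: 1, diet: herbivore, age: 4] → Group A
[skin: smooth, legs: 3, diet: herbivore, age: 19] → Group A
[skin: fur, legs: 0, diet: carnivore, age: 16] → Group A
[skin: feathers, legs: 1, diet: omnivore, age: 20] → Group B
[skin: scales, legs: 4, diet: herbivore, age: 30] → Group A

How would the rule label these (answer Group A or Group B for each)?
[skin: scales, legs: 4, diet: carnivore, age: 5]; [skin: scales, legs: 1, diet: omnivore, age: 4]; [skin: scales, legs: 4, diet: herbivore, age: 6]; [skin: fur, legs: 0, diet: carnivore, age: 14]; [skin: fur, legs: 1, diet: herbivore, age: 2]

All 'Group A' examples share one property — diet is not omnivore — and every 'Group B' example lacks it.

Group A, Group B, Group A, Group A, Group A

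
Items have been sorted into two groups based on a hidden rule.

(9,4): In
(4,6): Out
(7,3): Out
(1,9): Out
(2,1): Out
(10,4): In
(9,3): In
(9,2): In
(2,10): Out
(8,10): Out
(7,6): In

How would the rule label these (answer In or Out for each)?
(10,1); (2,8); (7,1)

In, Out, Out

Rule: first > second AND sum ≥ 11. This holds for each 'In' example and fails for each 'Out' one.
(10,1): In (10 > 1, 10+1 = 11).
(2,8): Out (2 < 8, 2+8 = 10).
(7,1): Out (7 > 1, 7+1 = 8).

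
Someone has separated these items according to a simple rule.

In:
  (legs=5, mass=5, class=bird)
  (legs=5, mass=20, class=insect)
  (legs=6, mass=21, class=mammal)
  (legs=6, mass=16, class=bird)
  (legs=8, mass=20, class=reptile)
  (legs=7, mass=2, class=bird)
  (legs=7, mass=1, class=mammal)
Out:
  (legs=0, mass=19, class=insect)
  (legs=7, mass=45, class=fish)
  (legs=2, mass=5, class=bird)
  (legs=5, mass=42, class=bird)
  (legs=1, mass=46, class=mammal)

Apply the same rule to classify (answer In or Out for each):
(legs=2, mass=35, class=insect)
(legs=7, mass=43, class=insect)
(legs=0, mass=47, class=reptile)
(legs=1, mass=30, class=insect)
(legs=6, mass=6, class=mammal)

Out, Out, Out, Out, In

The pattern is that an item is 'In' exactly when: mass ≤ 21 AND legs ≥ 5.
Out: (legs=2, mass=35, class=insect), since mass = 35, legs = 2.
Out: (legs=7, mass=43, class=insect), since mass = 43, legs = 7.
Out: (legs=0, mass=47, class=reptile), since mass = 47, legs = 0.
Out: (legs=1, mass=30, class=insect), since mass = 30, legs = 1.
In: (legs=6, mass=6, class=mammal), since mass = 6, legs = 6.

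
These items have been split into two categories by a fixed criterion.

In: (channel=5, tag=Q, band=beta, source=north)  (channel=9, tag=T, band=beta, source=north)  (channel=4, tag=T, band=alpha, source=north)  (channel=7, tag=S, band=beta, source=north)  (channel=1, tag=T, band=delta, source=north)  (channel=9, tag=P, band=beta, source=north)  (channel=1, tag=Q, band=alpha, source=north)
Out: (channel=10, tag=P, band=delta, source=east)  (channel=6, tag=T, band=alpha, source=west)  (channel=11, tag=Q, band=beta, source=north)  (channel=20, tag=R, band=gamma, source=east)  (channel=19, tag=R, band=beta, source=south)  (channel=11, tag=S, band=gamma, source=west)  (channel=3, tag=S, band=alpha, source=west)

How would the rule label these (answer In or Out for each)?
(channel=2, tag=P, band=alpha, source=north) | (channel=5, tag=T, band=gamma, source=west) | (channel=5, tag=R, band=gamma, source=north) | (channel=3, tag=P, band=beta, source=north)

In, Out, In, In

The classifier is using: source is north AND channel ≤ 9.
(channel=2, tag=P, band=alpha, source=north): source is north, channel = 2, checks out → In. (channel=5, tag=T, band=gamma, source=west): source is west, channel = 5, fails the rule → Out. (channel=5, tag=R, band=gamma, source=north): source is north, channel = 5, checks out → In. (channel=3, tag=P, band=beta, source=north): source is north, channel = 3, checks out → In.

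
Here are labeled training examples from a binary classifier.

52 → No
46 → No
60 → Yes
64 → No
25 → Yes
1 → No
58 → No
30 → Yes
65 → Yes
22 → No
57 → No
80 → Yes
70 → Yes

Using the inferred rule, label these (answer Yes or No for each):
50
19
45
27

Yes, No, Yes, No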